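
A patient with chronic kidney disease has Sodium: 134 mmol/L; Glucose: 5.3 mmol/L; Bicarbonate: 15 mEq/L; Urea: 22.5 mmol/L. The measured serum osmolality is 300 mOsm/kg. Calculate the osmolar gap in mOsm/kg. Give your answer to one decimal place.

4.2 mOsm/kg

Calculated osmolality = 2·Na + glucose + urea
= 2·134 + 5.3 + 22.5
= 268 + 5.30 + 22.50
= 295.8 mOsm/kg ≈ 295.8 mOsm/kg
Osmolar gap = measured − calculated = 300 − 295.8 = 4.2 mOsm/kg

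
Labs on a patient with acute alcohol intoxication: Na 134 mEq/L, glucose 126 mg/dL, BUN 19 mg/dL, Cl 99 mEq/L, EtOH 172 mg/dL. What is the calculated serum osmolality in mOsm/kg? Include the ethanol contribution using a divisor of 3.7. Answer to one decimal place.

328.3 mOsm/kg

Calculated osmolality = 2·Na + glucose/18 + BUN/2.8 + ethanol/3.7
= 2·134 + 126/18 + 19/2.8 + 172/3.7
= 268 + 7 + 6.79 + 46.49
= 328.28 mOsm/kg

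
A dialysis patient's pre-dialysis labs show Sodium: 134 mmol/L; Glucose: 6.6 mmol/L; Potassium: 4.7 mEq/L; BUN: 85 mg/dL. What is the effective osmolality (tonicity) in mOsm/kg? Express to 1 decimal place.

Effective osmolality excludes urea (freely permeant across cell membranes):
2·Na + glucose
= 2·134 + 6.6
= 268 + 6.6
= 274.6 mOsm/kg

274.6 mOsm/kg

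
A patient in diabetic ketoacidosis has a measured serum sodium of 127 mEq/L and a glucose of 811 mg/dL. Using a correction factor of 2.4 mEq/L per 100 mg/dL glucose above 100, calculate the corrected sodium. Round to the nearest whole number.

Corrected Na = measured Na + 2.4 · (glucose − 100)/100
= 127 + 2.4 · (811 − 100)/100
= 127 + 17.1
= 144.1 mEq/L

144 mEq/L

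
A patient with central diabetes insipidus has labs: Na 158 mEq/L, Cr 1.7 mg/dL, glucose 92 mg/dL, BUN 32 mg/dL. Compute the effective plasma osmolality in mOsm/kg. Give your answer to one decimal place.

321.1 mOsm/kg

Effective osmolality excludes urea (freely permeant across cell membranes):
2·Na + glucose/18
= 2·158 + 92/18
= 316 + 5.11
= 321.11 mOsm/kg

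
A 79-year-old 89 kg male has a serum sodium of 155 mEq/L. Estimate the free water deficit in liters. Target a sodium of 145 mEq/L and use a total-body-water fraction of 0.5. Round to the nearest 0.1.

TBW = 0.5 · 89 = 44.5 L
Free water deficit = TBW · (Na/145 − 1)
= 44.5 · (155/145 − 1)
= 44.5 · 0.069
= 3.07 L

3.1 L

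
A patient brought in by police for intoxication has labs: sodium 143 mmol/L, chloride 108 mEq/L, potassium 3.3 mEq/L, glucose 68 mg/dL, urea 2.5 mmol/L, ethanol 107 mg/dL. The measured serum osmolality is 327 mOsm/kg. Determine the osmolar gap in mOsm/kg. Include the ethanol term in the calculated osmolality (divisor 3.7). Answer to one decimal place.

5.8 mOsm/kg

Calculated osmolality = 2·Na + glucose/18 + urea + ethanol/3.7
= 2·143 + 68/18 + 2.5 + 107/3.7
= 286 + 3.78 + 2.50 + 28.92
= 321.2 mOsm/kg ≈ 321.2 mOsm/kg
Osmolar gap = measured − calculated = 327 − 321.2 = 5.8 mOsm/kg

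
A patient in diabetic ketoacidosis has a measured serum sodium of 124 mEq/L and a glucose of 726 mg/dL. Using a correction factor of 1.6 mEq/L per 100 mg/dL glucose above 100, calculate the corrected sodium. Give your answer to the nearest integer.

134 mEq/L

Corrected Na = measured Na + 1.6 · (glucose − 100)/100
= 124 + 1.6 · (726 − 100)/100
= 124 + 10
= 134 mEq/L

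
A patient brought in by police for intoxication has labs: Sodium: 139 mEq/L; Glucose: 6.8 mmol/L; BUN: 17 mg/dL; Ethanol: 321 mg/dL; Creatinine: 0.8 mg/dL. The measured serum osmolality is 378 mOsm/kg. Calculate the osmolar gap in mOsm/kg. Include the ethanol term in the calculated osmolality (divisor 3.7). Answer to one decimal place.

Calculated osmolality = 2·Na + glucose + BUN/2.8 + ethanol/3.7
= 2·139 + 6.8 + 17/2.8 + 321/3.7
= 278 + 6.80 + 6.07 + 86.76
= 377.63 mOsm/kg ≈ 377.6 mOsm/kg
Osmolar gap = measured − calculated = 378 − 377.6 = 0.4 mOsm/kg

0.4 mOsm/kg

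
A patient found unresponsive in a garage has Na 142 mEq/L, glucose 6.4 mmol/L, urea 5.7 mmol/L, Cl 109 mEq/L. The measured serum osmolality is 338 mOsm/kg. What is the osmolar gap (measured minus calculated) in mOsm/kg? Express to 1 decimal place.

41.9 mOsm/kg

Calculated osmolality = 2·Na + glucose + urea
= 2·142 + 6.4 + 5.7
= 284 + 6.40 + 5.70
= 296.1 mOsm/kg ≈ 296.1 mOsm/kg
Osmolar gap = measured − calculated = 338 − 296.1 = 41.9 mOsm/kg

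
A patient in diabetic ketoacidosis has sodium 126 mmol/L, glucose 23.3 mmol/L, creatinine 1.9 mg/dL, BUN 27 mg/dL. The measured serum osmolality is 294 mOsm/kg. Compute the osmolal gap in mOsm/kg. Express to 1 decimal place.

Calculated osmolality = 2·Na + glucose + BUN/2.8
= 2·126 + 23.3 + 27/2.8
= 252 + 23.30 + 9.64
= 284.94 mOsm/kg ≈ 284.9 mOsm/kg
Osmolar gap = measured − calculated = 294 − 284.9 = 9.1 mOsm/kg

9.1 mOsm/kg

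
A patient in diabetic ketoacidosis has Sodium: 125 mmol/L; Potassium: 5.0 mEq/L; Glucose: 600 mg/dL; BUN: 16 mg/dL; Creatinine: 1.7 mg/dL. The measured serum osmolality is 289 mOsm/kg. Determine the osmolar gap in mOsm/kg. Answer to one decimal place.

0.0 mOsm/kg

Calculated osmolality = 2·Na + glucose/18 + BUN/2.8
= 2·125 + 600/18 + 16/2.8
= 250 + 33.33 + 5.71
= 289.04 mOsm/kg ≈ 289.0 mOsm/kg
Osmolar gap = measured − calculated = 289 − 289.0 = 0.0 mOsm/kg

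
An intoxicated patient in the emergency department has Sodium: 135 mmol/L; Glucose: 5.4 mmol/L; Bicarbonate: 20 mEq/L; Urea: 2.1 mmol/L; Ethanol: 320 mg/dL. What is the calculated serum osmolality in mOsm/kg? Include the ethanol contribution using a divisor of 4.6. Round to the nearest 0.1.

347.1 mOsm/kg

Calculated osmolality = 2·Na + glucose + urea + ethanol/4.6
= 2·135 + 5.4 + 2.1 + 320/4.6
= 270 + 5.40 + 2.10 + 69.57
= 347.07 mOsm/kg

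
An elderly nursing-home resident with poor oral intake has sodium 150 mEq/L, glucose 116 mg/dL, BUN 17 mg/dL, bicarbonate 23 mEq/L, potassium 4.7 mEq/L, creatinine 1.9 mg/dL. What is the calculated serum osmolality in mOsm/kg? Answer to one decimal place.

Calculated osmolality = 2·Na + glucose/18 + BUN/2.8
= 2·150 + 116/18 + 17/2.8
= 300 + 6.44 + 6.07
= 312.51 mOsm/kg

312.5 mOsm/kg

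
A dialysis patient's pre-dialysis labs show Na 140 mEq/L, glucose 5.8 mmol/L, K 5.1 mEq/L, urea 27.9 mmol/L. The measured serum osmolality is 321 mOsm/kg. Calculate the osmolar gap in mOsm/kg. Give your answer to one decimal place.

Calculated osmolality = 2·Na + glucose + urea
= 2·140 + 5.8 + 27.9
= 280 + 5.80 + 27.90
= 313.7 mOsm/kg ≈ 313.7 mOsm/kg
Osmolar gap = measured − calculated = 321 − 313.7 = 7.3 mOsm/kg

7.3 mOsm/kg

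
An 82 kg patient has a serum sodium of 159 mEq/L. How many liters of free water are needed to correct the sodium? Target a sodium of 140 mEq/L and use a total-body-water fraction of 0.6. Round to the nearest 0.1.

TBW = 0.6 · 82 = 49.2 L
Free water deficit = TBW · (Na/140 − 1)
= 49.2 · (159/140 − 1)
= 49.2 · 0.1357
= 6.68 L

6.7 L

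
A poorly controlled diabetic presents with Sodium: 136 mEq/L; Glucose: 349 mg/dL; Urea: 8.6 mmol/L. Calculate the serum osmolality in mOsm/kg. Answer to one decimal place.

300.0 mOsm/kg

Calculated osmolality = 2·Na + glucose/18 + urea
= 2·136 + 349/18 + 8.6
= 272 + 19.39 + 8.60
= 299.99 mOsm/kg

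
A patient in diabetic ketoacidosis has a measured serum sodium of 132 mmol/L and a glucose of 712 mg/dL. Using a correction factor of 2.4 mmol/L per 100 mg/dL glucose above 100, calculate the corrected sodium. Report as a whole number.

Corrected Na = measured Na + 2.4 · (glucose − 100)/100
= 132 + 2.4 · (712 − 100)/100
= 132 + 14.7
= 146.7 mmol/L

147 mmol/L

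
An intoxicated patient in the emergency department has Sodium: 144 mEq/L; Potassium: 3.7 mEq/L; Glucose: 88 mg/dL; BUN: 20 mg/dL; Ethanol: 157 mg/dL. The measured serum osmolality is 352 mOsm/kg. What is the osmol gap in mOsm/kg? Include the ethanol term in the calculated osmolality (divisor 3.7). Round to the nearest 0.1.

Calculated osmolality = 2·Na + glucose/18 + BUN/2.8 + ethanol/3.7
= 2·144 + 88/18 + 20/2.8 + 157/3.7
= 288 + 4.89 + 7.14 + 42.43
= 342.46 mOsm/kg ≈ 342.5 mOsm/kg
Osmolar gap = measured − calculated = 352 − 342.5 = 9.5 mOsm/kg

9.5 mOsm/kg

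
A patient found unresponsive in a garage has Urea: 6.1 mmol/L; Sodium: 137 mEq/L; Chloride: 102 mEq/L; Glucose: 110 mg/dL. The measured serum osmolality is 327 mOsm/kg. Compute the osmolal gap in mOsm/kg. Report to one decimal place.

40.8 mOsm/kg

Calculated osmolality = 2·Na + glucose/18 + urea
= 2·137 + 110/18 + 6.1
= 274 + 6.11 + 6.10
= 286.21 mOsm/kg ≈ 286.2 mOsm/kg
Osmolar gap = measured − calculated = 327 − 286.2 = 40.8 mOsm/kg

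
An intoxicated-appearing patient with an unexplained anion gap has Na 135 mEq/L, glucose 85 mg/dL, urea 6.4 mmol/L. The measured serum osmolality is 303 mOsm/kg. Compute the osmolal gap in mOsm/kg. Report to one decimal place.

21.9 mOsm/kg

Calculated osmolality = 2·Na + glucose/18 + urea
= 2·135 + 85/18 + 6.4
= 270 + 4.72 + 6.40
= 281.12 mOsm/kg ≈ 281.1 mOsm/kg
Osmolar gap = measured − calculated = 303 − 281.1 = 21.9 mOsm/kg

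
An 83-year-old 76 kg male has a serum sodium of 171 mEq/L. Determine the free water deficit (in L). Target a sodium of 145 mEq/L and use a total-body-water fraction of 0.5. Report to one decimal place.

TBW = 0.5 · 76 = 38 L
Free water deficit = TBW · (Na/145 − 1)
= 38 · (171/145 − 1)
= 38 · 0.1793
= 6.81 L

6.8 L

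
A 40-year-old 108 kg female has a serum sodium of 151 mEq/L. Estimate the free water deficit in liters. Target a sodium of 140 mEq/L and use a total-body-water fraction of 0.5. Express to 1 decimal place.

TBW = 0.5 · 108 = 54 L
Free water deficit = TBW · (Na/140 − 1)
= 54 · (151/140 − 1)
= 54 · 0.0786
= 4.24 L

4.2 L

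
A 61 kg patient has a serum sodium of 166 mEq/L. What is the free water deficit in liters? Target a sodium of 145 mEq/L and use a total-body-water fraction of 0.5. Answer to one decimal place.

4.4 L

TBW = 0.5 · 61 = 30.5 L
Free water deficit = TBW · (Na/145 − 1)
= 30.5 · (166/145 − 1)
= 30.5 · 0.1448
= 4.42 L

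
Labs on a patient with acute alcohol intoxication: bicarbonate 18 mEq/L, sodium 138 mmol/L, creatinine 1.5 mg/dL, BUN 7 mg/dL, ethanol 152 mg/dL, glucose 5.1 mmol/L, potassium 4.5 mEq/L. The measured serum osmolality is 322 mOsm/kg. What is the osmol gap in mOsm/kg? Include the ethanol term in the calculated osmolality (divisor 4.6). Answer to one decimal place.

Calculated osmolality = 2·Na + glucose + BUN/2.8 + ethanol/4.6
= 2·138 + 5.1 + 7/2.8 + 152/4.6
= 276 + 5.10 + 2.50 + 33.04
= 316.64 mOsm/kg ≈ 316.6 mOsm/kg
Osmolar gap = measured − calculated = 322 − 316.6 = 5.4 mOsm/kg

5.4 mOsm/kg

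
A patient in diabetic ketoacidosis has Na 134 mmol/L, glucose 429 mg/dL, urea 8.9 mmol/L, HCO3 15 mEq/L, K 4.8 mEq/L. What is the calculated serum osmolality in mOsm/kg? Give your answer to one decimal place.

300.7 mOsm/kg

Calculated osmolality = 2·Na + glucose/18 + urea
= 2·134 + 429/18 + 8.9
= 268 + 23.83 + 8.90
= 300.73 mOsm/kg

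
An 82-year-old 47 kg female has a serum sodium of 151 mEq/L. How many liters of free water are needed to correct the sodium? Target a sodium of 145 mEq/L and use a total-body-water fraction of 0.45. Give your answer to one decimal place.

0.9 L

TBW = 0.45 · 47 = 21.15 L
Free water deficit = TBW · (Na/145 − 1)
= 21.15 · (151/145 − 1)
= 21.15 · 0.0414
= 0.88 L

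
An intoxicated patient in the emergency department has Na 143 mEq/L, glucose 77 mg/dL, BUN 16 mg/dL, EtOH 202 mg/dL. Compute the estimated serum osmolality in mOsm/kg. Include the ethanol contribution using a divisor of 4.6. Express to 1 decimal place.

Calculated osmolality = 2·Na + glucose/18 + BUN/2.8 + ethanol/4.6
= 2·143 + 77/18 + 16/2.8 + 202/4.6
= 286 + 4.28 + 5.71 + 43.91
= 339.9 mOsm/kg

339.9 mOsm/kg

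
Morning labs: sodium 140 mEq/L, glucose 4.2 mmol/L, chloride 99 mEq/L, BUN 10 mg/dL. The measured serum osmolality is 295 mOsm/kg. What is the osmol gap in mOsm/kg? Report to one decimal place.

Calculated osmolality = 2·Na + glucose + BUN/2.8
= 2·140 + 4.2 + 10/2.8
= 280 + 4.20 + 3.57
= 287.77 mOsm/kg ≈ 287.8 mOsm/kg
Osmolar gap = measured − calculated = 295 − 287.8 = 7.2 mOsm/kg

7.2 mOsm/kg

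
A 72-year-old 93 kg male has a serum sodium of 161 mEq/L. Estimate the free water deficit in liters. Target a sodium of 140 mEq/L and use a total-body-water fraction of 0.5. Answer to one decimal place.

7.0 L

TBW = 0.5 · 93 = 46.5 L
Free water deficit = TBW · (Na/140 − 1)
= 46.5 · (161/140 − 1)
= 46.5 · 0.15
= 6.97 L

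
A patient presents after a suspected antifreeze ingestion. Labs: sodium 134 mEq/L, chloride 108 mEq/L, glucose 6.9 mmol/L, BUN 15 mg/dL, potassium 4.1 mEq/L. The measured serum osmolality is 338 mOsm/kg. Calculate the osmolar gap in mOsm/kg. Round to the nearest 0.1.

57.7 mOsm/kg

Calculated osmolality = 2·Na + glucose + BUN/2.8
= 2·134 + 6.9 + 15/2.8
= 268 + 6.90 + 5.36
= 280.26 mOsm/kg ≈ 280.3 mOsm/kg
Osmolar gap = measured − calculated = 338 − 280.3 = 57.7 mOsm/kg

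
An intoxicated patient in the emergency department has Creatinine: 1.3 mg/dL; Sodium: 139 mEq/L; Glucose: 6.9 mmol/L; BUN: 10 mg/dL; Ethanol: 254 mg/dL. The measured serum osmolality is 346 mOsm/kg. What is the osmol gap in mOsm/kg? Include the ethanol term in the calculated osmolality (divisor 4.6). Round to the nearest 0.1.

2.3 mOsm/kg

Calculated osmolality = 2·Na + glucose + BUN/2.8 + ethanol/4.6
= 2·139 + 6.9 + 10/2.8 + 254/4.6
= 278 + 6.90 + 3.57 + 55.22
= 343.69 mOsm/kg ≈ 343.7 mOsm/kg
Osmolar gap = measured − calculated = 346 − 343.7 = 2.3 mOsm/kg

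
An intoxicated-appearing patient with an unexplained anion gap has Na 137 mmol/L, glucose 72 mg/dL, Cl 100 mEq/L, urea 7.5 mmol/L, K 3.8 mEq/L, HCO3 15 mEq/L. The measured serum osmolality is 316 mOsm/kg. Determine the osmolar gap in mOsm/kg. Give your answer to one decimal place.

Calculated osmolality = 2·Na + glucose/18 + urea
= 2·137 + 72/18 + 7.5
= 274 + 4 + 7.50
= 285.5 mOsm/kg ≈ 285.5 mOsm/kg
Osmolar gap = measured − calculated = 316 − 285.5 = 30.5 mOsm/kg

30.5 mOsm/kg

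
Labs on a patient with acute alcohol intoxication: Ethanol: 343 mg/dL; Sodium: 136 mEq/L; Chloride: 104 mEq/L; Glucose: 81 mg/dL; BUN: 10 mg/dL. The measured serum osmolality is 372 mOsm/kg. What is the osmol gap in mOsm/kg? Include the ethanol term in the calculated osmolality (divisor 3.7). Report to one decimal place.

Calculated osmolality = 2·Na + glucose/18 + BUN/2.8 + ethanol/3.7
= 2·136 + 81/18 + 10/2.8 + 343/3.7
= 272 + 4.50 + 3.57 + 92.70
= 372.77 mOsm/kg ≈ 372.8 mOsm/kg
Osmolar gap = measured − calculated = 372 − 372.8 = -0.8 mOsm/kg

-0.8 mOsm/kg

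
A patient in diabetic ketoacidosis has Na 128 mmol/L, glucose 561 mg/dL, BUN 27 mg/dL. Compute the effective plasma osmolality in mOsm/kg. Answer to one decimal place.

287.2 mOsm/kg

Effective osmolality excludes urea (freely permeant across cell membranes):
2·Na + glucose/18
= 2·128 + 561/18
= 256 + 31.17
= 287.17 mOsm/kg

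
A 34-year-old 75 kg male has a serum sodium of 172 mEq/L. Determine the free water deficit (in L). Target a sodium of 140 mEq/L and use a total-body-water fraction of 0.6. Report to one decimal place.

10.3 L

TBW = 0.6 · 75 = 45 L
Free water deficit = TBW · (Na/140 − 1)
= 45 · (172/140 − 1)
= 45 · 0.2286
= 10.29 L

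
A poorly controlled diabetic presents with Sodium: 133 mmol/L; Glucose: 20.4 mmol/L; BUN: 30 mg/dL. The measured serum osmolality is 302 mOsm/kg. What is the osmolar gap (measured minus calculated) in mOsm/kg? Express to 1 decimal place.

4.9 mOsm/kg

Calculated osmolality = 2·Na + glucose + BUN/2.8
= 2·133 + 20.4 + 30/2.8
= 266 + 20.40 + 10.71
= 297.11 mOsm/kg ≈ 297.1 mOsm/kg
Osmolar gap = measured − calculated = 302 − 297.1 = 4.9 mOsm/kg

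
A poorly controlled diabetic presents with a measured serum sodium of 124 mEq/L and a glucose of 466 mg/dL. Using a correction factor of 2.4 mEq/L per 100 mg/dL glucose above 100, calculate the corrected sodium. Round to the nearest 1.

Corrected Na = measured Na + 2.4 · (glucose − 100)/100
= 124 + 2.4 · (466 − 100)/100
= 124 + 8.8
= 132.8 mEq/L

133 mEq/L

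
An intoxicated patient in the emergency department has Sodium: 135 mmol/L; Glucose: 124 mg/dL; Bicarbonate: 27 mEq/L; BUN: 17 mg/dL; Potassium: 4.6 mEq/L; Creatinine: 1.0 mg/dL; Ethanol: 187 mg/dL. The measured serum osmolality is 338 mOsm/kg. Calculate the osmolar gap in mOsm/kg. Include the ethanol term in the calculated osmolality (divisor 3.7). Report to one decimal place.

Calculated osmolality = 2·Na + glucose/18 + BUN/2.8 + ethanol/3.7
= 2·135 + 124/18 + 17/2.8 + 187/3.7
= 270 + 6.89 + 6.07 + 50.54
= 333.5 mOsm/kg ≈ 333.5 mOsm/kg
Osmolar gap = measured − calculated = 338 − 333.5 = 4.5 mOsm/kg

4.5 mOsm/kg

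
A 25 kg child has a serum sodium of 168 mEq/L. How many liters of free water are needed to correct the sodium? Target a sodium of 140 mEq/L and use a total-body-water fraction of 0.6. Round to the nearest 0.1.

3.0 L

TBW = 0.6 · 25 = 15 L
Free water deficit = TBW · (Na/140 − 1)
= 15 · (168/140 − 1)
= 15 · 0.2
= 3 L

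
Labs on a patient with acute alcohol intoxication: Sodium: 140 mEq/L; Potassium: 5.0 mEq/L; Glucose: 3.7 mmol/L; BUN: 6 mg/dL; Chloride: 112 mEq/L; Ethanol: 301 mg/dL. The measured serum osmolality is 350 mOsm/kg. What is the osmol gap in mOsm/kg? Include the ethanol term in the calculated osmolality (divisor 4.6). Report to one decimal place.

-1.3 mOsm/kg

Calculated osmolality = 2·Na + glucose + BUN/2.8 + ethanol/4.6
= 2·140 + 3.7 + 6/2.8 + 301/4.6
= 280 + 3.70 + 2.14 + 65.43
= 351.27 mOsm/kg ≈ 351.3 mOsm/kg
Osmolar gap = measured − calculated = 350 − 351.3 = -1.3 mOsm/kg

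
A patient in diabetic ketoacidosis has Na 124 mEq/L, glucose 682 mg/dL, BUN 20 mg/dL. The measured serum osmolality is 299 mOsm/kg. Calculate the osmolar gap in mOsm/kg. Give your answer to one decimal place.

6.0 mOsm/kg

Calculated osmolality = 2·Na + glucose/18 + BUN/2.8
= 2·124 + 682/18 + 20/2.8
= 248 + 37.89 + 7.14
= 293.03 mOsm/kg ≈ 293.0 mOsm/kg
Osmolar gap = measured − calculated = 299 − 293.0 = 6.0 mOsm/kg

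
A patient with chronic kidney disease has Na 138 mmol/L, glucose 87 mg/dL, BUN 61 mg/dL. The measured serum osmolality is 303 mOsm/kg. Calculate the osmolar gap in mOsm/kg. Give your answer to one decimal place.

Calculated osmolality = 2·Na + glucose/18 + BUN/2.8
= 2·138 + 87/18 + 61/2.8
= 276 + 4.83 + 21.79
= 302.62 mOsm/kg ≈ 302.6 mOsm/kg
Osmolar gap = measured − calculated = 303 − 302.6 = 0.4 mOsm/kg

0.4 mOsm/kg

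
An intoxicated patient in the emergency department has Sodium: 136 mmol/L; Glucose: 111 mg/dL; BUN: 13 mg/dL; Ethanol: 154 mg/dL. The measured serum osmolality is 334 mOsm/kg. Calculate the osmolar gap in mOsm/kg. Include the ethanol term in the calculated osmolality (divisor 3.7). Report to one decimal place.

9.6 mOsm/kg

Calculated osmolality = 2·Na + glucose/18 + BUN/2.8 + ethanol/3.7
= 2·136 + 111/18 + 13/2.8 + 154/3.7
= 272 + 6.17 + 4.64 + 41.62
= 324.43 mOsm/kg ≈ 324.4 mOsm/kg
Osmolar gap = measured − calculated = 334 − 324.4 = 9.6 mOsm/kg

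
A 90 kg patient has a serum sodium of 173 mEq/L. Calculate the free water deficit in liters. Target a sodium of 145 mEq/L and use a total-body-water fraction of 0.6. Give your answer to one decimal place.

10.4 L

TBW = 0.6 · 90 = 54 L
Free water deficit = TBW · (Na/145 − 1)
= 54 · (173/145 − 1)
= 54 · 0.1931
= 10.43 L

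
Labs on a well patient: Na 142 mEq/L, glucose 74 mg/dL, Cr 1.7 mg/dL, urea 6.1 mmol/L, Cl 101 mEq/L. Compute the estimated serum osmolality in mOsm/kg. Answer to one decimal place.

Calculated osmolality = 2·Na + glucose/18 + urea
= 2·142 + 74/18 + 6.1
= 284 + 4.11 + 6.10
= 294.21 mOsm/kg

294.2 mOsm/kg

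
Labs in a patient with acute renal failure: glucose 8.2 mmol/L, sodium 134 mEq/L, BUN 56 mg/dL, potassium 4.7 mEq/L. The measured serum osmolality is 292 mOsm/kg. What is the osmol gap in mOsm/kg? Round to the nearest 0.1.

-4.2 mOsm/kg

Calculated osmolality = 2·Na + glucose + BUN/2.8
= 2·134 + 8.2 + 56/2.8
= 268 + 8.20 + 20
= 296.2 mOsm/kg ≈ 296.2 mOsm/kg
Osmolar gap = measured − calculated = 292 − 296.2 = -4.2 mOsm/kg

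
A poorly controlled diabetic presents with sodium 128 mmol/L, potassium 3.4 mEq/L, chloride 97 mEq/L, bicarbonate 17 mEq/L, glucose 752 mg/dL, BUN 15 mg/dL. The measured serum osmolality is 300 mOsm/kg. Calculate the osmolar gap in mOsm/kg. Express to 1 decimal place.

-3.1 mOsm/kg

Calculated osmolality = 2·Na + glucose/18 + BUN/2.8
= 2·128 + 752/18 + 15/2.8
= 256 + 41.78 + 5.36
= 303.14 mOsm/kg ≈ 303.1 mOsm/kg
Osmolar gap = measured − calculated = 300 − 303.1 = -3.1 mOsm/kg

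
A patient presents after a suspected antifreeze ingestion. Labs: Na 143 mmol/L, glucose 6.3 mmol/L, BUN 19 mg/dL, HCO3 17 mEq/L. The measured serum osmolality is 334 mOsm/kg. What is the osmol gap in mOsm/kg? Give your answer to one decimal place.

Calculated osmolality = 2·Na + glucose + BUN/2.8
= 2·143 + 6.3 + 19/2.8
= 286 + 6.30 + 6.79
= 299.09 mOsm/kg ≈ 299.1 mOsm/kg
Osmolar gap = measured − calculated = 334 − 299.1 = 34.9 mOsm/kg

34.9 mOsm/kg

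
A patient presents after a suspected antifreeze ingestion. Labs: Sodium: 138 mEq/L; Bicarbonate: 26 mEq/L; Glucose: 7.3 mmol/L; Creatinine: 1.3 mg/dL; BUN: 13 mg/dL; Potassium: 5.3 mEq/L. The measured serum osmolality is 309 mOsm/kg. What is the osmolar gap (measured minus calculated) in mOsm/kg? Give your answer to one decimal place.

21.1 mOsm/kg

Calculated osmolality = 2·Na + glucose + BUN/2.8
= 2·138 + 7.3 + 13/2.8
= 276 + 7.30 + 4.64
= 287.94 mOsm/kg ≈ 287.9 mOsm/kg
Osmolar gap = measured − calculated = 309 − 287.9 = 21.1 mOsm/kg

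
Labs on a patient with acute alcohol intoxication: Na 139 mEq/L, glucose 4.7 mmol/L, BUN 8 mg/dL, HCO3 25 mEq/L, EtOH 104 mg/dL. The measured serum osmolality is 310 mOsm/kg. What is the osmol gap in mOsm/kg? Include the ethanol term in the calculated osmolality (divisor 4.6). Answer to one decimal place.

1.8 mOsm/kg

Calculated osmolality = 2·Na + glucose + BUN/2.8 + ethanol/4.6
= 2·139 + 4.7 + 8/2.8 + 104/4.6
= 278 + 4.70 + 2.86 + 22.61
= 308.17 mOsm/kg ≈ 308.2 mOsm/kg
Osmolar gap = measured − calculated = 310 − 308.2 = 1.8 mOsm/kg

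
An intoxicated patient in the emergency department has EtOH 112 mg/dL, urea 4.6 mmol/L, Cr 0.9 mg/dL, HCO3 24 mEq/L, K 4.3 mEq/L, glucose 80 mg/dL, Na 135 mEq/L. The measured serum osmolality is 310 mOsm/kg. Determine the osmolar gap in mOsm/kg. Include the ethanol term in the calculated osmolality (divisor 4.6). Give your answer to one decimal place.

6.6 mOsm/kg

Calculated osmolality = 2·Na + glucose/18 + urea + ethanol/4.6
= 2·135 + 80/18 + 4.6 + 112/4.6
= 270 + 4.44 + 4.60 + 24.35
= 303.39 mOsm/kg ≈ 303.4 mOsm/kg
Osmolar gap = measured − calculated = 310 − 303.4 = 6.6 mOsm/kg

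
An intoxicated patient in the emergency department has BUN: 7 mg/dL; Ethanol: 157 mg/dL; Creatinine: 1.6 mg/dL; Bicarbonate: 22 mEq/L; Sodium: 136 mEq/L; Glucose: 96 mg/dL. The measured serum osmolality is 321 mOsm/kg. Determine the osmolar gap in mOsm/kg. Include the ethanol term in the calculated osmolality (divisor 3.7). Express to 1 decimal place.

-1.3 mOsm/kg

Calculated osmolality = 2·Na + glucose/18 + BUN/2.8 + ethanol/3.7
= 2·136 + 96/18 + 7/2.8 + 157/3.7
= 272 + 5.33 + 2.50 + 42.43
= 322.26 mOsm/kg ≈ 322.3 mOsm/kg
Osmolar gap = measured − calculated = 321 − 322.3 = -1.3 mOsm/kg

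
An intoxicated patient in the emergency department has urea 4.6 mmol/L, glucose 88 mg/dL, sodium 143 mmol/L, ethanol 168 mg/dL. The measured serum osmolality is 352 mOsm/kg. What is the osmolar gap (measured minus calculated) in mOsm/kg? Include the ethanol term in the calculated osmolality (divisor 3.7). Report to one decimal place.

Calculated osmolality = 2·Na + glucose/18 + urea + ethanol/3.7
= 2·143 + 88/18 + 4.6 + 168/3.7
= 286 + 4.89 + 4.60 + 45.41
= 340.9 mOsm/kg ≈ 340.9 mOsm/kg
Osmolar gap = measured − calculated = 352 − 340.9 = 11.1 mOsm/kg

11.1 mOsm/kg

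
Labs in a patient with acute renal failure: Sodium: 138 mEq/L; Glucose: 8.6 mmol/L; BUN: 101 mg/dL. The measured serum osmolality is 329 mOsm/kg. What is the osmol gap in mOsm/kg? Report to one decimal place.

8.3 mOsm/kg

Calculated osmolality = 2·Na + glucose + BUN/2.8
= 2·138 + 8.6 + 101/2.8
= 276 + 8.60 + 36.07
= 320.67 mOsm/kg ≈ 320.7 mOsm/kg
Osmolar gap = measured − calculated = 329 − 320.7 = 8.3 mOsm/kg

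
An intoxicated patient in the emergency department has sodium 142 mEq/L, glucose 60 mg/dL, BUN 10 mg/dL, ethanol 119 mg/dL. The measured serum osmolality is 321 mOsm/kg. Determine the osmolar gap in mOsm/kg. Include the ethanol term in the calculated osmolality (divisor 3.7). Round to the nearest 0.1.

-2.1 mOsm/kg

Calculated osmolality = 2·Na + glucose/18 + BUN/2.8 + ethanol/3.7
= 2·142 + 60/18 + 10/2.8 + 119/3.7
= 284 + 3.33 + 3.57 + 32.16
= 323.06 mOsm/kg ≈ 323.1 mOsm/kg
Osmolar gap = measured − calculated = 321 − 323.1 = -2.1 mOsm/kg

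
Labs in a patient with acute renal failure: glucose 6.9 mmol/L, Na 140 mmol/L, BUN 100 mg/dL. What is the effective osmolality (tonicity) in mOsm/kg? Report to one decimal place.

286.9 mOsm/kg

Effective osmolality excludes urea (freely permeant across cell membranes):
2·Na + glucose
= 2·140 + 6.9
= 280 + 6.9
= 286.9 mOsm/kg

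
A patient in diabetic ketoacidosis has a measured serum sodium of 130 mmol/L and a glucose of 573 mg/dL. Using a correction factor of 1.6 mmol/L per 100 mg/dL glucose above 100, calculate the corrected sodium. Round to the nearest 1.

Corrected Na = measured Na + 1.6 · (glucose − 100)/100
= 130 + 1.6 · (573 − 100)/100
= 130 + 7.6
= 137.6 mmol/L

138 mmol/L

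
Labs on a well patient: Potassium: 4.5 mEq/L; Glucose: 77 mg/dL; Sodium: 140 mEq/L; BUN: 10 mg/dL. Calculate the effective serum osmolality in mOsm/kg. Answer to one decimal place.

284.3 mOsm/kg

Effective osmolality excludes urea (freely permeant across cell membranes):
2·Na + glucose/18
= 2·140 + 77/18
= 280 + 4.28
= 284.28 mOsm/kg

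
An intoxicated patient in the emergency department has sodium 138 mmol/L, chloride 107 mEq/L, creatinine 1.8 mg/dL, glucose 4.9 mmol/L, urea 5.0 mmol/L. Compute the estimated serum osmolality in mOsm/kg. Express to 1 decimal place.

285.9 mOsm/kg

Calculated osmolality = 2·Na + glucose + urea
= 2·138 + 4.9 + 5
= 276 + 4.90 + 5
= 285.9 mOsm/kg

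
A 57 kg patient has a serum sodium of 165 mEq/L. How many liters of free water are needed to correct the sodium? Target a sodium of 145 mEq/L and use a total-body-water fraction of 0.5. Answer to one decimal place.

3.9 L

TBW = 0.5 · 57 = 28.5 L
Free water deficit = TBW · (Na/145 − 1)
= 28.5 · (165/145 − 1)
= 28.5 · 0.1379
= 3.93 L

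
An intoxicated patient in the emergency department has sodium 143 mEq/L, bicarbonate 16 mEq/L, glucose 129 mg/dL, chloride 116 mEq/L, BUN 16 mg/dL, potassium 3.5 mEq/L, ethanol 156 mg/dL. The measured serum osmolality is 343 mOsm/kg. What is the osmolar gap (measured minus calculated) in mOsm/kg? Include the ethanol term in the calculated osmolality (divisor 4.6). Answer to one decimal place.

10.2 mOsm/kg

Calculated osmolality = 2·Na + glucose/18 + BUN/2.8 + ethanol/4.6
= 2·143 + 129/18 + 16/2.8 + 156/4.6
= 286 + 7.17 + 5.71 + 33.91
= 332.79 mOsm/kg ≈ 332.8 mOsm/kg
Osmolar gap = measured − calculated = 343 − 332.8 = 10.2 mOsm/kg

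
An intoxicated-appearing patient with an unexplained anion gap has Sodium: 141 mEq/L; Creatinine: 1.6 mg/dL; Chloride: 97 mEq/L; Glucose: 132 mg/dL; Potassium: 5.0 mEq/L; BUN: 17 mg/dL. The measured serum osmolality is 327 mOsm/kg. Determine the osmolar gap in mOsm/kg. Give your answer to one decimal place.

31.6 mOsm/kg

Calculated osmolality = 2·Na + glucose/18 + BUN/2.8
= 2·141 + 132/18 + 17/2.8
= 282 + 7.33 + 6.07
= 295.4 mOsm/kg ≈ 295.4 mOsm/kg
Osmolar gap = measured − calculated = 327 − 295.4 = 31.6 mOsm/kg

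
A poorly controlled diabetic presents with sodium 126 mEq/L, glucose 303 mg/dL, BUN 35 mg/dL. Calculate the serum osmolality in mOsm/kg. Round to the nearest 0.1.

Calculated osmolality = 2·Na + glucose/18 + BUN/2.8
= 2·126 + 303/18 + 35/2.8
= 252 + 16.83 + 12.50
= 281.33 mOsm/kg

281.3 mOsm/kg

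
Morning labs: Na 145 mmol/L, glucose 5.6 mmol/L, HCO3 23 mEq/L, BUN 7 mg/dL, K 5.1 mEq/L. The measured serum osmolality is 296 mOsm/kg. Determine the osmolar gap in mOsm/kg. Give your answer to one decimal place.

-2.1 mOsm/kg

Calculated osmolality = 2·Na + glucose + BUN/2.8
= 2·145 + 5.6 + 7/2.8
= 290 + 5.60 + 2.50
= 298.1 mOsm/kg ≈ 298.1 mOsm/kg
Osmolar gap = measured − calculated = 296 − 298.1 = -2.1 mOsm/kg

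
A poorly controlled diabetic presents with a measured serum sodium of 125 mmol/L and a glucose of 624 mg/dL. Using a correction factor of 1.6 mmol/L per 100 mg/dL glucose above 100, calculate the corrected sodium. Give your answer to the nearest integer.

Corrected Na = measured Na + 1.6 · (glucose − 100)/100
= 125 + 1.6 · (624 − 100)/100
= 125 + 8.4
= 133.4 mmol/L

133 mmol/L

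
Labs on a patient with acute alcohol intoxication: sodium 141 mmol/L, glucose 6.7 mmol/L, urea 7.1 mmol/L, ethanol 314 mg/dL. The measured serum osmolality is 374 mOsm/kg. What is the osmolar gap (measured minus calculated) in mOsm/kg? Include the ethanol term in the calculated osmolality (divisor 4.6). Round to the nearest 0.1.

9.9 mOsm/kg

Calculated osmolality = 2·Na + glucose + urea + ethanol/4.6
= 2·141 + 6.7 + 7.1 + 314/4.6
= 282 + 6.70 + 7.10 + 68.26
= 364.06 mOsm/kg ≈ 364.1 mOsm/kg
Osmolar gap = measured − calculated = 374 − 364.1 = 9.9 mOsm/kg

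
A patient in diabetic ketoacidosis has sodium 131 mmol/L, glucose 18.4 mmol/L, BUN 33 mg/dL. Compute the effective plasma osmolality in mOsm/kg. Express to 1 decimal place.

280.4 mOsm/kg

Effective osmolality excludes urea (freely permeant across cell membranes):
2·Na + glucose
= 2·131 + 18.4
= 262 + 18.4
= 280.4 mOsm/kg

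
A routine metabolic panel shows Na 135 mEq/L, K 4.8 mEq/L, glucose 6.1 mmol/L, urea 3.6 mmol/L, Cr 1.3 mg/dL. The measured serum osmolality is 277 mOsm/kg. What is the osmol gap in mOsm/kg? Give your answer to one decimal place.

-2.7 mOsm/kg

Calculated osmolality = 2·Na + glucose + urea
= 2·135 + 6.1 + 3.6
= 270 + 6.10 + 3.60
= 279.7 mOsm/kg ≈ 279.7 mOsm/kg
Osmolar gap = measured − calculated = 277 − 279.7 = -2.7 mOsm/kg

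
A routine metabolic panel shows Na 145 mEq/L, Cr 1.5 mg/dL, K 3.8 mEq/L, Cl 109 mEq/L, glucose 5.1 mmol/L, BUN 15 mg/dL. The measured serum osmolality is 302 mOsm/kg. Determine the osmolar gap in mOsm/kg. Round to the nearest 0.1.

Calculated osmolality = 2·Na + glucose + BUN/2.8
= 2·145 + 5.1 + 15/2.8
= 290 + 5.10 + 5.36
= 300.46 mOsm/kg ≈ 300.5 mOsm/kg
Osmolar gap = measured − calculated = 302 − 300.5 = 1.5 mOsm/kg

1.5 mOsm/kg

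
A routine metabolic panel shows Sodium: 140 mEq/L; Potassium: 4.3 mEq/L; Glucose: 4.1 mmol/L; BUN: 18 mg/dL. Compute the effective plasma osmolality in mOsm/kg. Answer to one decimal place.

284.1 mOsm/kg

Effective osmolality excludes urea (freely permeant across cell membranes):
2·Na + glucose
= 2·140 + 4.1
= 280 + 4.1
= 284.1 mOsm/kg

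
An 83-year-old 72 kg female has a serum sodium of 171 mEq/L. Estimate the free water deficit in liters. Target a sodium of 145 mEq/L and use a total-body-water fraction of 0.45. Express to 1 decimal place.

TBW = 0.45 · 72 = 32.4 L
Free water deficit = TBW · (Na/145 − 1)
= 32.4 · (171/145 − 1)
= 32.4 · 0.1793
= 5.81 L

5.8 L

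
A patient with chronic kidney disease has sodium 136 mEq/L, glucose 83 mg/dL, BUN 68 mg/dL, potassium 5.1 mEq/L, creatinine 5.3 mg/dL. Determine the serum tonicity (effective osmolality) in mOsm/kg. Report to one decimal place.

276.6 mOsm/kg

Effective osmolality excludes urea (freely permeant across cell membranes):
2·Na + glucose/18
= 2·136 + 83/18
= 272 + 4.61
= 276.61 mOsm/kg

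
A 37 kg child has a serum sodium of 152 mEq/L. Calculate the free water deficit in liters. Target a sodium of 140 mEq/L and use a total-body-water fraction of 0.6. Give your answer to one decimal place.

TBW = 0.6 · 37 = 22.2 L
Free water deficit = TBW · (Na/140 − 1)
= 22.2 · (152/140 − 1)
= 22.2 · 0.0857
= 1.9 L

1.9 L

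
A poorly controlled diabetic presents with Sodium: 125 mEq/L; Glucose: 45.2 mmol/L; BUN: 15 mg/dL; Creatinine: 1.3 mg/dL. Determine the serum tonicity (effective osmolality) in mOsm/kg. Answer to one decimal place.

Effective osmolality excludes urea (freely permeant across cell membranes):
2·Na + glucose
= 2·125 + 45.2
= 250 + 45.2
= 295.2 mOsm/kg

295.2 mOsm/kg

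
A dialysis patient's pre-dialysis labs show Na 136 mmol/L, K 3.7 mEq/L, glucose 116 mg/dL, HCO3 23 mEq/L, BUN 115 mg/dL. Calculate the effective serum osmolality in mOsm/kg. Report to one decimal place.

Effective osmolality excludes urea (freely permeant across cell membranes):
2·Na + glucose/18
= 2·136 + 116/18
= 272 + 6.44
= 278.44 mOsm/kg

278.4 mOsm/kg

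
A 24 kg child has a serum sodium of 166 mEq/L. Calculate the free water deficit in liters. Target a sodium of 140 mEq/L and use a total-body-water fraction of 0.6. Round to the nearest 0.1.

2.7 L

TBW = 0.6 · 24 = 14.4 L
Free water deficit = TBW · (Na/140 − 1)
= 14.4 · (166/140 − 1)
= 14.4 · 0.1857
= 2.67 L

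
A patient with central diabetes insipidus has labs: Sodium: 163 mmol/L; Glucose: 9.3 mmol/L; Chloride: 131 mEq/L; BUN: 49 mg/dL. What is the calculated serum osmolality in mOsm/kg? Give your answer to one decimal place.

352.8 mOsm/kg

Calculated osmolality = 2·Na + glucose + BUN/2.8
= 2·163 + 9.3 + 49/2.8
= 326 + 9.30 + 17.50
= 352.8 mOsm/kg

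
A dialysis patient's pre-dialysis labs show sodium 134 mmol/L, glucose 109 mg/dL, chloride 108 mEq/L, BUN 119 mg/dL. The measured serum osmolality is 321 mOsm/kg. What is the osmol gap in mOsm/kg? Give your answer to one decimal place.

Calculated osmolality = 2·Na + glucose/18 + BUN/2.8
= 2·134 + 109/18 + 119/2.8
= 268 + 6.06 + 42.50
= 316.56 mOsm/kg ≈ 316.6 mOsm/kg
Osmolar gap = measured − calculated = 321 − 316.6 = 4.4 mOsm/kg

4.4 mOsm/kg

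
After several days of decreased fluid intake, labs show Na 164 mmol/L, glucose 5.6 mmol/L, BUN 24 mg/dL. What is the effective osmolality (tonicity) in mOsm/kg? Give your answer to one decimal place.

Effective osmolality excludes urea (freely permeant across cell membranes):
2·Na + glucose
= 2·164 + 5.6
= 328 + 5.6
= 333.6 mOsm/kg

333.6 mOsm/kg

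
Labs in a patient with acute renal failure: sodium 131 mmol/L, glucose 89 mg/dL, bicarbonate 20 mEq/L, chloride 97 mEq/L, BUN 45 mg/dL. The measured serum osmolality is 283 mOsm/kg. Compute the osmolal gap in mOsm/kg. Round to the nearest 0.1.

0.0 mOsm/kg

Calculated osmolality = 2·Na + glucose/18 + BUN/2.8
= 2·131 + 89/18 + 45/2.8
= 262 + 4.94 + 16.07
= 283.01 mOsm/kg ≈ 283.0 mOsm/kg
Osmolar gap = measured − calculated = 283 − 283.0 = 0.0 mOsm/kg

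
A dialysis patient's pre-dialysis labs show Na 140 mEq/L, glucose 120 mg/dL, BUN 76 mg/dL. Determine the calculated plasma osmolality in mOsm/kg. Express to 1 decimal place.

Calculated osmolality = 2·Na + glucose/18 + BUN/2.8
= 2·140 + 120/18 + 76/2.8
= 280 + 6.67 + 27.14
= 313.81 mOsm/kg

313.8 mOsm/kg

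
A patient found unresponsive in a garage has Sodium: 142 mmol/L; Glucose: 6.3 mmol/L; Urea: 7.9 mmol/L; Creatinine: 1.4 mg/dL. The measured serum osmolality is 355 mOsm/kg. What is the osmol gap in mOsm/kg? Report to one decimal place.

56.8 mOsm/kg

Calculated osmolality = 2·Na + glucose + urea
= 2·142 + 6.3 + 7.9
= 284 + 6.30 + 7.90
= 298.2 mOsm/kg ≈ 298.2 mOsm/kg
Osmolar gap = measured − calculated = 355 − 298.2 = 56.8 mOsm/kg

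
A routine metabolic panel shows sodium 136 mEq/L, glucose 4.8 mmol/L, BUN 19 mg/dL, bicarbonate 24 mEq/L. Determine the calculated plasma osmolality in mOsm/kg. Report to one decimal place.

283.6 mOsm/kg

Calculated osmolality = 2·Na + glucose + BUN/2.8
= 2·136 + 4.8 + 19/2.8
= 272 + 4.80 + 6.79
= 283.59 mOsm/kg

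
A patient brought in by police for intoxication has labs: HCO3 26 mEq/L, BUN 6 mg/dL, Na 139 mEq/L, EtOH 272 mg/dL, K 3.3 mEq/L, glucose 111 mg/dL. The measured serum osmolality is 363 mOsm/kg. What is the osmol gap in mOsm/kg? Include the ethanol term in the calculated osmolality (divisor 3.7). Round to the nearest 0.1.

3.2 mOsm/kg

Calculated osmolality = 2·Na + glucose/18 + BUN/2.8 + ethanol/3.7
= 2·139 + 111/18 + 6/2.8 + 272/3.7
= 278 + 6.17 + 2.14 + 73.51
= 359.82 mOsm/kg ≈ 359.8 mOsm/kg
Osmolar gap = measured − calculated = 363 − 359.8 = 3.2 mOsm/kg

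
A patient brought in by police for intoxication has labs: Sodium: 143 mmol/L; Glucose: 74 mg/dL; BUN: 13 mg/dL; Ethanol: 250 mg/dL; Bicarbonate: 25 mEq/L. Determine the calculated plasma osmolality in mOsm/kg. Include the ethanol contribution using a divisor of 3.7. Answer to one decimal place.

362.3 mOsm/kg

Calculated osmolality = 2·Na + glucose/18 + BUN/2.8 + ethanol/3.7
= 2·143 + 74/18 + 13/2.8 + 250/3.7
= 286 + 4.11 + 4.64 + 67.57
= 362.32 mOsm/kg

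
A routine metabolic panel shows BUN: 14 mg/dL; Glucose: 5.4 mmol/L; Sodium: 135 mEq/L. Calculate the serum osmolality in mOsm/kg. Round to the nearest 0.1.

280.4 mOsm/kg

Calculated osmolality = 2·Na + glucose + BUN/2.8
= 2·135 + 5.4 + 14/2.8
= 270 + 5.40 + 5
= 280.4 mOsm/kg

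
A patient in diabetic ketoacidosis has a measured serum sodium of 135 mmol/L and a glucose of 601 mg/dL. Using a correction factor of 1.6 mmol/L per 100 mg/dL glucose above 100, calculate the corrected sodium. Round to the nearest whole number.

143 mmol/L

Corrected Na = measured Na + 1.6 · (glucose − 100)/100
= 135 + 1.6 · (601 − 100)/100
= 135 + 8
= 143 mmol/L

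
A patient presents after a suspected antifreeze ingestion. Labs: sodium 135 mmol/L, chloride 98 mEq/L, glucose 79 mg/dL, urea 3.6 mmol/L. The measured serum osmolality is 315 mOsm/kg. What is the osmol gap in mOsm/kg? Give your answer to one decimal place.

37.0 mOsm/kg

Calculated osmolality = 2·Na + glucose/18 + urea
= 2·135 + 79/18 + 3.6
= 270 + 4.39 + 3.60
= 277.99 mOsm/kg ≈ 278.0 mOsm/kg
Osmolar gap = measured − calculated = 315 − 278.0 = 37.0 mOsm/kg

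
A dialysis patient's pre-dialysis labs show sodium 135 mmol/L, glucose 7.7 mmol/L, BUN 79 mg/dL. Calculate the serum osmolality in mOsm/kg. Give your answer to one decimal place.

Calculated osmolality = 2·Na + glucose + BUN/2.8
= 2·135 + 7.7 + 79/2.8
= 270 + 7.70 + 28.21
= 305.91 mOsm/kg

305.9 mOsm/kg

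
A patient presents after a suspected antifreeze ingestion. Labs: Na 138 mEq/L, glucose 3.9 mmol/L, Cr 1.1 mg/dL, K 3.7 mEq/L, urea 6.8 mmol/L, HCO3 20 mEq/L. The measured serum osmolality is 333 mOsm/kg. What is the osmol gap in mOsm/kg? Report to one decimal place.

46.3 mOsm/kg

Calculated osmolality = 2·Na + glucose + urea
= 2·138 + 3.9 + 6.8
= 276 + 3.90 + 6.80
= 286.7 mOsm/kg ≈ 286.7 mOsm/kg
Osmolar gap = measured − calculated = 333 − 286.7 = 46.3 mOsm/kg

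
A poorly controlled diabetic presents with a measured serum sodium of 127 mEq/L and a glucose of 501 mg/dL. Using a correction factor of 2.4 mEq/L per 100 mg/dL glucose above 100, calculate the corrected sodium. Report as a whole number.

Corrected Na = measured Na + 2.4 · (glucose − 100)/100
= 127 + 2.4 · (501 − 100)/100
= 127 + 9.6
= 136.6 mEq/L

137 mEq/L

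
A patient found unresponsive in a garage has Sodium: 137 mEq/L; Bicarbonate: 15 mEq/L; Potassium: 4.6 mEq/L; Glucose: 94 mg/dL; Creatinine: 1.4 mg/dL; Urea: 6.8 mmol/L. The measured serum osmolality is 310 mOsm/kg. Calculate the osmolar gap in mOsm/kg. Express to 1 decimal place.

24.0 mOsm/kg

Calculated osmolality = 2·Na + glucose/18 + urea
= 2·137 + 94/18 + 6.8
= 274 + 5.22 + 6.80
= 286.02 mOsm/kg ≈ 286.0 mOsm/kg
Osmolar gap = measured − calculated = 310 − 286.0 = 24.0 mOsm/kg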